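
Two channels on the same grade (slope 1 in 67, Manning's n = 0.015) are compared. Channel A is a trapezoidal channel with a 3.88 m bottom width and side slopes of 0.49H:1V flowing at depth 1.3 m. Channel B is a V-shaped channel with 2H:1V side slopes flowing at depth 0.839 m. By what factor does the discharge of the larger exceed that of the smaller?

7.29

Channel A: With bottom width b = 3.88 m and side slope z = 0.49: A = (b + zy)y = (3.88 + 0.49×1.3)×1.3 = 5.872 m²; P = b + 2y√(1+z²) = 3.88 + 2×1.3×1.114 = 6.775 m. Hydraulic radius R = A/P = 5.872/6.775 = 0.8667 m. Q_A = (1/0.015)·5.872·0.8667^(2/3)·√0.01493 = 43.47 m³/s.
Channel B: For a triangular section with side slope z = 2: A = zy² = 2×0.839² = 1.408 m²; P = 2y√(1+z²) = 2×0.839×2.236 = 3.752 m. Hydraulic radius R = A/P = 1.408/3.752 = 0.3752 m. Q_B = (1/0.015)·1.408·0.3752^(2/3)·√0.01493 = 5.965 m³/s.
The larger discharge is 43.47 m³/s and the smaller is 5.965 m³/s; the ratio is 7.29.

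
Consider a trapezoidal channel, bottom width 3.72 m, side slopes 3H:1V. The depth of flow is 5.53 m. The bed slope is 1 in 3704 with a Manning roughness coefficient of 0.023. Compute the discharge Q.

Q = 163 m³/s

With bottom width b = 3.72 m and side slope z = 3: A = (b + zy)y = (3.72 + 3×5.53)×5.53 = 112.3 m²; P = b + 2y√(1+z²) = 3.72 + 2×5.53×3.162 = 38.69 m.
Hydraulic radius R = A/P = 112.3/38.69 = 2.903 m.
Manning's equation: Q = (1/n) A R^(2/3) S^(1/2) = (1/0.023) × 112.3 × 2.903^(2/3) × 0.00027^(1/2) = 163 m³/s.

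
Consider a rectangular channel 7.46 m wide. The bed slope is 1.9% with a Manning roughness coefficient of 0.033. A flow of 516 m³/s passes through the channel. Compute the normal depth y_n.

y_n = 8.73 m

Manning's equation rearranged: A R^(2/3) = nQ / (1·√S) = 0.033 × 516 / (√0.019) = 123.5.
Try y = 7.21 m: A R^(2/3) = 97.97 — short.
Try y = 8.73 m: A R^(2/3) = 123.6 — matches.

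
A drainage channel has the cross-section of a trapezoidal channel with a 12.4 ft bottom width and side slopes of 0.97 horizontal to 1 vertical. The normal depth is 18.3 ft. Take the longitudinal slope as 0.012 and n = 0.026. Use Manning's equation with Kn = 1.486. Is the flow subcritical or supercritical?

With bottom width b = 12.4 ft and side slope z = 0.97: A = (b + zy)y = (12.4 + 0.97×18.3)×18.3 = 551.8 ft²; P = b + 2y√(1+z²) = 12.4 + 2×18.3×1.393 = 63.39 ft.
Hydraulic radius R = A/P = 551.8/63.39 = 8.704 ft.
V = (1.486/n) R^(2/3) √S = (1.486/0.026) × 8.704^(2/3) × √0.012 = 26.49 ft/s. Hydraulic depth D_h = A/T = 551.8/47.9 = 11.52 ft.
Froude number Fr = V/√(g·D_h) = 26.49/√(32.2×11.52) = 1.38, which is greater than 1, so the flow is supercritical.

supercritical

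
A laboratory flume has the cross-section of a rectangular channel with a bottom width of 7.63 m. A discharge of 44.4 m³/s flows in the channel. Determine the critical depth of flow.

For a rectangular channel, critical depth y_c = (q²/g)^(1/3) where q = Q/b = 44.4/7.63 = 5.819 m²/s.
So y_c = (5.819²/9.81)^(1/3) = 1.51 m.

y_c = 1.51 m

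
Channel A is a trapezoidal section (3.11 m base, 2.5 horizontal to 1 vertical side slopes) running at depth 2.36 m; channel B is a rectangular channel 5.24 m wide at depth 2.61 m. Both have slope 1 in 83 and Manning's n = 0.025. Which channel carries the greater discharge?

channel A

Channel A: With bottom width b = 3.11 m and side slope z = 2.5: A = (b + zy)y = (3.11 + 2.5×2.36)×2.36 = 21.26 m²; P = b + 2y√(1+z²) = 3.11 + 2×2.36×2.693 = 15.82 m. Hydraulic radius R = A/P = 21.26/15.82 = 1.344 m. Q_A = (1/0.025)·21.26·1.344^(2/3)·√0.01205 = 113.7 m³/s.
Channel B: Flow area A = b·y = 5.24 × 2.61 = 13.68 m². Wetted perimeter P = b + 2y = 5.24 + 2×2.61 = 10.46 m. Hydraulic radius R = A/P = 13.68/10.46 = 1.307 m. Q_B = (1/0.025)·13.68·1.307^(2/3)·√0.01205 = 71.8 m³/s.
Q_A = 113.7 m³/s vs Q_B = 71.8 m³/s, so channel A carries more.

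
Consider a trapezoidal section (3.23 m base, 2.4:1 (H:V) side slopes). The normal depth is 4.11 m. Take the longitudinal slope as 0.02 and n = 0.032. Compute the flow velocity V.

With bottom width b = 3.23 m and side slope z = 2.4: A = (b + zy)y = (3.23 + 2.4×4.11)×4.11 = 53.82 m²; P = b + 2y√(1+z²) = 3.23 + 2×4.11×2.6 = 24.6 m.
Hydraulic radius R = A/P = 53.82/24.6 = 2.187 m.
From Manning's equation, V = (1/n) R^(2/3) S^(1/2) = (1/0.032) × 2.187^(2/3) × 0.02^(1/2) = 7.45 m/s.

V = 7.45 m/s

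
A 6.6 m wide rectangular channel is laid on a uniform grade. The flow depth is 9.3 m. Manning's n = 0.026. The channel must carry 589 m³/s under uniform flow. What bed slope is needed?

Flow area A = b·y = 6.6 × 9.3 = 61.38 m². Wetted perimeter P = b + 2y = 6.6 + 2×9.3 = 25.2 m.
Hydraulic radius R = A/P = 61.38/25.2 = 2.436 m.
From Manning's equation, S = [nQ / (1 A R^(2/3))]² = [0.026 × 589 / (1 × 61.38 × 2.436^(2/3))]² = 0.019.

S = 0.019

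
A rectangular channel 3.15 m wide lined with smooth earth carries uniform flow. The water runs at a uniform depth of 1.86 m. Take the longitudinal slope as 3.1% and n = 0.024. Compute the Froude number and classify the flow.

supercritical

Flow area A = b·y = 3.15 × 1.86 = 5.859 m². Wetted perimeter P = b + 2y = 3.15 + 2×1.86 = 6.87 m.
Hydraulic radius R = A/P = 5.859/6.87 = 0.8528 m.
V = (1/n) R^(2/3) √S = (1/0.024) × 0.8528^(2/3) × √0.031 = 6.598 m/s. Hydraulic depth D_h = A/T = 5.859/3.15 = 1.86 m.
Froude number Fr = V/√(g·D_h) = 6.598/√(9.81×1.86) = 1.54, which is greater than 1, so the flow is supercritical.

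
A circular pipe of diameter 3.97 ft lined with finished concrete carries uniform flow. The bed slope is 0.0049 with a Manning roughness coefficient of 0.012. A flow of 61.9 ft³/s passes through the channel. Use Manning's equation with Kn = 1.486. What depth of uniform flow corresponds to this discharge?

Manning's equation rearranged: A R^(2/3) = nQ / (1.486·√S) = 0.012 × 61.9 / (1.486 × √0.0049) = 7.141.
At y = 1.68 ft: A R^(2/3) = 4.597 — too small.
At y = 2.47 ft: A R^(2/3) = 8.74 — too large.
At y = 2.17 ft: A R^(2/3) = 7.142 — ≈ 7.141.

y_n = 2.17 ft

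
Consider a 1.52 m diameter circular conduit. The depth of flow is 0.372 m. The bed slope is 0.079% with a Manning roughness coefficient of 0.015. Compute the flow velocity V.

For a circular section of diameter D = 1.52 m at depth y = 0.372 m, the central angle is θ = 2 arccos(1 − 2y/D) = 2.07 rad. Then A = (D²/8)(θ − sin θ) = 0.3443 m² and P = Dθ/2 = 1.573 m.
Hydraulic radius R = A/P = 0.3443/1.573 = 0.2188 m.
From Manning's equation, V = (1/n) R^(2/3) S^(1/2) = (1/0.015) × 0.2188^(2/3) × 0.00079^(1/2) = 0.68 m/s.

V = 0.68 m/s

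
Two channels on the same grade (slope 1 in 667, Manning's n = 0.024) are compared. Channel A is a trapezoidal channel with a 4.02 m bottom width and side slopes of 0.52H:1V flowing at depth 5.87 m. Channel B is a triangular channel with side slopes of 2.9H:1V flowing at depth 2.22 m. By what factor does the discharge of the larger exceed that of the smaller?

5.05

Channel A: With bottom width b = 4.02 m and side slope z = 0.52: A = (b + zy)y = (4.02 + 0.52×5.87)×5.87 = 41.51 m²; P = b + 2y√(1+z²) = 4.02 + 2×5.87×1.127 = 17.25 m. Hydraulic radius R = A/P = 41.51/17.25 = 2.406 m. Q_A = (1/0.024)·41.51·2.406^(2/3)·√0.001499 = 120.3 m³/s.
Channel B: For a triangular section with side slope z = 2.9: A = zy² = 2.9×2.22² = 14.29 m²; P = 2y√(1+z²) = 2×2.22×3.068 = 13.62 m. Hydraulic radius R = A/P = 14.29/13.62 = 1.049 m. Q_B = (1/0.024)·14.29·1.049^(2/3)·√0.001499 = 23.81 m³/s.
The larger discharge is 120.3 m³/s and the smaller is 23.81 m³/s; the ratio is 5.05.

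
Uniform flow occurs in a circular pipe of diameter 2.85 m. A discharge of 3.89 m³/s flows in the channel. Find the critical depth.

y_c = 0.847 m

At critical depth, Q² T / (g A³) = 1, i.e. A³/T = Q²/g = 3.89²/9.81 = 1.543.
Trying y = 0.924 m: A³/T = 2.156 — too large.
Trying y = 0.606 m: A³/T = 0.4177 — too small.
Trying y = 0.847 m: A³/T = 1.539 — ≈ 1.543.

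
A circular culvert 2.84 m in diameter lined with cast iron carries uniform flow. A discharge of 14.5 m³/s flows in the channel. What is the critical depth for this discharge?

y_c = 1.68 m

At critical depth, Q² T / (g A³) = 1, i.e. A³/T = Q²/g = 14.5²/9.81 = 21.43.
Trying y = 1.28 m: A³/T = 7.524 — short.
Trying y = 1.91 m: A³/T = 34.89 — over.
Trying y = 1.68 m: A³/T = 21.27 — matches.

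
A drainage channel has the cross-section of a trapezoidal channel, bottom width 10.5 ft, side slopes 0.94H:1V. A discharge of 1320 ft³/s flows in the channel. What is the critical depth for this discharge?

y_c = 6.46 ft

At critical depth, Q² T / (g A³) = 1, i.e. A³/T = Q²/g = 1320²/32.2 = 54110.
Trying y = 4.57 ft: A³/T = 16190 — low.
Trying y = 7.78 ft: A³/T = 105900 — high.
Trying y = 6.46 ft: A³/T = 54190 — matches.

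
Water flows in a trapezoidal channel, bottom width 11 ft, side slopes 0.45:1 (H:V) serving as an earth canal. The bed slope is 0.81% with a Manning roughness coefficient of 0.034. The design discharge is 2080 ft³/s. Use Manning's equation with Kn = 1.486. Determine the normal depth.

y_n = 11.2 ft

Manning's equation rearranged: A R^(2/3) = nQ / (1.486·√S) = 0.034 × 2080 / (1.486 × √0.0081) = 528.8.
Trying y = 12.7 ft: A R^(2/3) = 658.5 — too large.
Trying y = 9.37 ft: A R^(2/3) = 389.7 — too small.
Trying y = 11.2 ft: A R^(2/3) = 528.9 — matches.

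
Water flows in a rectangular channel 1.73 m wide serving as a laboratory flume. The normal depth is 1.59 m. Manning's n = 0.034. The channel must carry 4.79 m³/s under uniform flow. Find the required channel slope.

S = 0.00759

Flow area A = b·y = 1.73 × 1.59 = 2.751 m². Wetted perimeter P = b + 2y = 1.73 + 2×1.59 = 4.91 m.
Hydraulic radius R = A/P = 2.751/4.91 = 0.5602 m.
From Manning's equation, S = [nQ / (1 A R^(2/3))]² = [0.034 × 4.79 / (1 × 2.751 × 0.5602^(2/3))]² = 0.00759.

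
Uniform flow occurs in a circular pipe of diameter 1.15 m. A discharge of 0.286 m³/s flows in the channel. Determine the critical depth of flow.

y_c = 0.287 m

At critical depth, Q² T / (g A³) = 1, i.e. A³/T = Q²/g = 0.286²/9.81 = 0.008338.
Trying y = 0.209 m: A³/T = 0.002415 — short.
Trying y = 0.358 m: A³/T = 0.01971 — over.
Trying y = 0.287 m: A³/T = 0.008351 — matches.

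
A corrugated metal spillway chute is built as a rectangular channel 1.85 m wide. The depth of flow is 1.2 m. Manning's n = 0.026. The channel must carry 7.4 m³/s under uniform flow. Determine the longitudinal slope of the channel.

S = 0.0179

Flow area A = b·y = 1.85 × 1.2 = 2.22 m². Wetted perimeter P = b + 2y = 1.85 + 2×1.2 = 4.25 m.
Hydraulic radius R = A/P = 2.22/4.25 = 0.5224 m.
From Manning's equation, S = [nQ / (1 A R^(2/3))]² = [0.026 × 7.4 / (1 × 2.22 × 0.5224^(2/3))]² = 0.0179.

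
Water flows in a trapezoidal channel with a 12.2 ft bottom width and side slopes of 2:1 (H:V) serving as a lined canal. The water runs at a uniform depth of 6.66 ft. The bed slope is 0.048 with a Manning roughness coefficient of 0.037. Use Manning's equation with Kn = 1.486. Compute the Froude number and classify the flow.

supercritical

With bottom width b = 12.2 ft and side slope z = 2: A = (b + zy)y = (12.2 + 2×6.66)×6.66 = 170 ft²; P = b + 2y√(1+z²) = 12.2 + 2×6.66×2.236 = 41.98 ft.
Hydraulic radius R = A/P = 170/41.98 = 4.048 ft.
V = (1.486/n) R^(2/3) √S = (1.486/0.037) × 4.048^(2/3) × √0.048 = 22.35 ft/s. Hydraulic depth D_h = A/T = 170/38.84 = 4.376 ft.
Froude number Fr = V/√(g·D_h) = 22.35/√(32.2×4.376) = 1.88, which is greater than 1, so the flow is supercritical.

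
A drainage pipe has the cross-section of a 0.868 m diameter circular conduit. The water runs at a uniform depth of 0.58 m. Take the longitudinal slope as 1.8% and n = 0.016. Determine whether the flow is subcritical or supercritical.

For a circular section of diameter D = 0.868 m at depth y = 0.58 m, the central angle is θ = 2 arccos(1 − 2y/D) = 3.828 rad. Then A = (D²/8)(θ − sin θ) = 0.4202 m² and P = Dθ/2 = 1.661 m.
Hydraulic radius R = A/P = 0.4202/1.661 = 0.2529 m.
V = (1/n) R^(2/3) √S = (1/0.016) × 0.2529^(2/3) × √0.018 = 3.354 m/s. Hydraulic depth D_h = A/T = 0.4202/0.8174 = 0.514 m.
Froude number Fr = V/√(g·D_h) = 3.354/√(9.81×0.514) = 1.49, which is greater than 1, so the flow is supercritical.

supercritical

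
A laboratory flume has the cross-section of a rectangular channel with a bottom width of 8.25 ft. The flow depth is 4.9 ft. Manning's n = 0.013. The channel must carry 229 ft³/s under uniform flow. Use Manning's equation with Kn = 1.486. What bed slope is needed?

S = 0.000838

Flow area A = b·y = 8.25 × 4.9 = 40.43 ft². Wetted perimeter P = b + 2y = 8.25 + 2×4.9 = 18.05 ft.
Hydraulic radius R = A/P = 40.43/18.05 = 2.24 ft.
From Manning's equation, S = [nQ / (1.486 A R^(2/3))]² = [0.013 × 229 / (1.486 × 40.43 × 2.24^(2/3))]² = 0.000838.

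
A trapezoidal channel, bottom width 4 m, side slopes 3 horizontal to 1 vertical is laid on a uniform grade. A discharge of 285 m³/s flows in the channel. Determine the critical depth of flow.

y_c = 3.89 m

At critical depth, Q² T / (g A³) = 1, i.e. A³/T = Q²/g = 285²/9.81 = 8280.
Try y = 4.35 m: A³/T = 13550 — too large.
Try y = 2.82 m: A³/T = 2074 — too small.
Try y = 3.89 m: A³/T = 8284 — ≈ 8280.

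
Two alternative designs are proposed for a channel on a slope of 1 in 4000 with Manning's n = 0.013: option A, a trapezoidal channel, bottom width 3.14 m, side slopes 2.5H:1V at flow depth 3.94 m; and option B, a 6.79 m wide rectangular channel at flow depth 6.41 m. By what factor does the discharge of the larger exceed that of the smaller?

1.13

Channel A: With bottom width b = 3.14 m and side slope z = 2.5: A = (b + zy)y = (3.14 + 2.5×3.94)×3.94 = 51.18 m²; P = b + 2y√(1+z²) = 3.14 + 2×3.94×2.693 = 24.36 m. Hydraulic radius R = A/P = 51.18/24.36 = 2.101 m. Q_A = (1/0.013)·51.18·2.101^(2/3)·√0.00025 = 102.1 m³/s.
Channel B: Flow area A = b·y = 6.79 × 6.41 = 43.52 m². Wetted perimeter P = b + 2y = 6.79 + 2×6.41 = 19.61 m. Hydraulic radius R = A/P = 43.52/19.61 = 2.219 m. Q_B = (1/0.013)·43.52·2.219^(2/3)·√0.00025 = 90.07 m³/s.
The larger discharge is 102.1 m³/s and the smaller is 90.07 m³/s; the ratio is 1.13.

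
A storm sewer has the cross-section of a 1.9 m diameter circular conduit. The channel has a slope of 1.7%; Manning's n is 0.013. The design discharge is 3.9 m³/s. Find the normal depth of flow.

y_n = 0.613 m

Manning's equation rearranged: A R^(2/3) = nQ / (1·√S) = 0.013 × 3.9 / (√0.017) = 0.3889.
At y = 0.452 m: A R^(2/3) = 0.2142 — short.
At y = 0.688 m: A R^(2/3) = 0.4838 — over.
At y = 0.613 m: A R^(2/3) = 0.3888 — ≈ 0.3889.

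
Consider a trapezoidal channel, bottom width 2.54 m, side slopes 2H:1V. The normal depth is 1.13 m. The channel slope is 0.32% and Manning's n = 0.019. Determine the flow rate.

With bottom width b = 2.54 m and side slope z = 2: A = (b + zy)y = (2.54 + 2×1.13)×1.13 = 5.424 m²; P = b + 2y√(1+z²) = 2.54 + 2×1.13×2.236 = 7.594 m.
Hydraulic radius R = A/P = 5.424/7.594 = 0.7143 m.
Manning's equation: Q = (1/n) A R^(2/3) S^(1/2) = (1/0.019) × 5.424 × 0.7143^(2/3) × 0.0032^(1/2) = 12.9 m³/s.

Q = 12.9 m³/s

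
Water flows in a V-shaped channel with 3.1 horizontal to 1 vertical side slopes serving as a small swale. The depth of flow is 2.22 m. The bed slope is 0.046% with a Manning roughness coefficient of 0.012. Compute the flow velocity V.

V = 1.85 m/s

For a triangular section with side slope z = 3.1: A = zy² = 3.1×2.22² = 15.28 m²; P = 2y√(1+z²) = 2×2.22×3.257 = 14.46 m.
Hydraulic radius R = A/P = 15.28/14.46 = 1.056 m.
From Manning's equation, V = (1/n) R^(2/3) S^(1/2) = (1/0.012) × 1.056^(2/3) × 0.00046^(1/2) = 1.85 m/s.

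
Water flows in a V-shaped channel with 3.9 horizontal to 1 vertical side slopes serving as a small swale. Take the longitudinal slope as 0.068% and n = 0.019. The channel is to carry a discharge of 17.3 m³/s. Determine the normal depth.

y_n = 1.86 m

Manning's equation rearranged: A R^(2/3) = nQ / (1·√S) = 0.019 × 17.3 / (√0.00068) = 12.61.
At y = 1.51 m: A R^(2/3) = 7.218 — short.
At y = 2.34 m: A R^(2/3) = 23.21 — over.
At y = 1.86 m: A R^(2/3) = 12.59 — matches.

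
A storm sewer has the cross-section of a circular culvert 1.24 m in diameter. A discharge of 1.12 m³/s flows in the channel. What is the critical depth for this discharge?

At critical depth, Q² T / (g A³) = 1, i.e. A³/T = Q²/g = 1.12²/9.81 = 0.1279.
Trying y = 0.463 m: A³/T = 0.05797 — low.
Trying y = 0.717 m: A³/T = 0.3094 — high.
Trying y = 0.569 m: A³/T = 0.1279 — matches.

y_c = 0.569 m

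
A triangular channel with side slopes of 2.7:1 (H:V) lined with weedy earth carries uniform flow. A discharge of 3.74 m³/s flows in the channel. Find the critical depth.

y_c = 0.829 m

At critical depth, Q² T / (g A³) = 1, i.e. A³/T = Q²/g = 3.74²/9.81 = 1.426.
Try y = 0.94 m: A³/T = 2.675 — high.
Try y = 0.659 m: A³/T = 0.453 — low.
Try y = 0.829 m: A³/T = 1.427 — ≈ 1.426.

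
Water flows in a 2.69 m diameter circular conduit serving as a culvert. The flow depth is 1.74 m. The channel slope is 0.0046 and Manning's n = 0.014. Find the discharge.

For a circular section of diameter D = 2.69 m at depth y = 1.74 m, the central angle is θ = 2 arccos(1 − 2y/D) = 3.738 rad. Then A = (D²/8)(θ − sin θ) = 3.889 m² and P = Dθ/2 = 5.027 m.
Hydraulic radius R = A/P = 3.889/5.027 = 0.7735 m.
Manning's equation: Q = (1/n) A R^(2/3) S^(1/2) = (1/0.014) × 3.889 × 0.7735^(2/3) × 0.0046^(1/2) = 15.9 m³/s.

Q = 15.9 m³/s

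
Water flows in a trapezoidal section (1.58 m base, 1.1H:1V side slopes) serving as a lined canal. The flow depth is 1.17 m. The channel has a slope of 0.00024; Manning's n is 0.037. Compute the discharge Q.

With bottom width b = 1.58 m and side slope z = 1.1: A = (b + zy)y = (1.58 + 1.1×1.17)×1.17 = 3.354 m²; P = b + 2y√(1+z²) = 1.58 + 2×1.17×1.487 = 5.059 m.
Hydraulic radius R = A/P = 3.354/5.059 = 0.6631 m.
Manning's equation: Q = (1/n) A R^(2/3) S^(1/2) = (1/0.037) × 3.354 × 0.6631^(2/3) × 0.00024^(1/2) = 1.07 m³/s.

Q = 1.07 m³/s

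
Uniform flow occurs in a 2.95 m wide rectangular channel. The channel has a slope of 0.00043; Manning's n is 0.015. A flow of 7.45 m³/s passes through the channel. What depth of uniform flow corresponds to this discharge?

y_n = 2.03 m

Manning's equation rearranged: A R^(2/3) = nQ / (1·√S) = 0.015 × 7.45 / (√0.00043) = 5.389.
Trying y = 1.7 m: A R^(2/3) = 4.285 — low.
Trying y = 2.5 m: A R^(2/3) = 7.015 — high.
Trying y = 2.03 m: A R^(2/3) = 5.392 — ≈ 5.389.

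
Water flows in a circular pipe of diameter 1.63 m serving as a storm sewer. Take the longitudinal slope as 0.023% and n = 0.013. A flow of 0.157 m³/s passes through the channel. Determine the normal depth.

Manning's equation rearranged: A R^(2/3) = nQ / (1·√S) = 0.013 × 0.157 / (√0.00023) = 0.1346.
Try y = 0.476 m: A R^(2/3) = 0.2132 — high.
Try y = 0.302 m: A R^(2/3) = 0.08599 — low.
Try y = 0.377 m: A R^(2/3) = 0.1346 — close enough.

y_n = 0.377 m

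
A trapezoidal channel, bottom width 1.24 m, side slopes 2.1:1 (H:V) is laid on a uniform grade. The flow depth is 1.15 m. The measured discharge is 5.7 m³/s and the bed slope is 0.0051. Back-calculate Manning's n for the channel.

n = 0.039

With bottom width b = 1.24 m and side slope z = 2.1: A = (b + zy)y = (1.24 + 2.1×1.15)×1.15 = 4.203 m²; P = b + 2y√(1+z²) = 1.24 + 2×1.15×2.326 = 6.59 m.
Hydraulic radius R = A/P = 4.203/6.59 = 0.6379 m.
Rearranging Manning's equation: n = (1/Q) A R^(2/3) S^(1/2) = (1/5.7) × 4.203 × 0.6379^(2/3) × √0.0051 = 0.039.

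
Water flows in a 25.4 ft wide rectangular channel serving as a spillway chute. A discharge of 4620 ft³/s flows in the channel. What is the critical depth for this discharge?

For a rectangular channel, critical depth y_c = (q²/g)^(1/3) where q = Q/b = 4620/25.4 = 181.9 ft²/s.
So y_c = (181.9²/32.2)^(1/3) = 10.1 ft.

y_c = 10.1 ft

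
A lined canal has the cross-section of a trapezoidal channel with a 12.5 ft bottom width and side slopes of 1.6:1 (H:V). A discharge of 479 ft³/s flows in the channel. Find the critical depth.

At critical depth, Q² T / (g A³) = 1, i.e. A³/T = Q²/g = 479²/32.2 = 7125.
Trying y = 2.13 ft: A³/T = 2014 — low.
Trying y = 3.58 ft: A³/T = 11600 — high.
Trying y = 3.11 ft: A³/T = 7151 — ≈ 7125.

y_c = 3.11 ft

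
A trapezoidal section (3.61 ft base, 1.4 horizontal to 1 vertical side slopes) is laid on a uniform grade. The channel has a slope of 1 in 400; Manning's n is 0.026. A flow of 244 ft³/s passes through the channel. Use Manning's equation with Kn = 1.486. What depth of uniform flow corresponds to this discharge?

Manning's equation rearranged: A R^(2/3) = nQ / (1.486·√S) = 0.026 × 244 / (1.486 × √0.0025) = 85.38.
Trying y = 5.37 ft: A R^(2/3) = 116 — too large.
Trying y = 3.33 ft: A R^(2/3) = 41.18 — too small.
Trying y = 4.68 ft: A R^(2/3) = 85.55 — close enough.

y_n = 4.68 ft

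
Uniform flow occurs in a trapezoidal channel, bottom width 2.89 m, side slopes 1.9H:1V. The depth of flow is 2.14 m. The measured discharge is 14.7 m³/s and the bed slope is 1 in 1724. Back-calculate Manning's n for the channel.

n = 0.028

With bottom width b = 2.89 m and side slope z = 1.9: A = (b + zy)y = (2.89 + 1.9×2.14)×2.14 = 14.89 m²; P = b + 2y√(1+z²) = 2.89 + 2×2.14×2.147 = 12.08 m.
Hydraulic radius R = A/P = 14.89/12.08 = 1.232 m.
Rearranging Manning's equation: n = (1/Q) A R^(2/3) S^(1/2) = (1/14.7) × 14.89 × 1.232^(2/3) × √0.00058 = 0.028.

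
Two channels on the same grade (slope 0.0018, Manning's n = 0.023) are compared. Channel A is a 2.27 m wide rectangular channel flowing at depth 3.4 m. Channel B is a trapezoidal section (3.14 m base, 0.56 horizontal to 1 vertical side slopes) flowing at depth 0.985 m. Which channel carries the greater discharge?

Channel A: Flow area A = b·y = 2.27 × 3.4 = 7.718 m². Wetted perimeter P = b + 2y = 2.27 + 2×3.4 = 9.07 m. Hydraulic radius R = A/P = 7.718/9.07 = 0.8509 m. Q_A = (1/0.023)·7.718·0.8509^(2/3)·√0.0018 = 12.78 m³/s.
Channel B: With bottom width b = 3.14 m and side slope z = 0.56: A = (b + zy)y = (3.14 + 0.56×0.985)×0.985 = 3.636 m²; P = b + 2y√(1+z²) = 3.14 + 2×0.985×1.146 = 5.398 m. Hydraulic radius R = A/P = 3.636/5.398 = 0.6736 m. Q_B = (1/0.023)·3.636·0.6736^(2/3)·√0.0018 = 5.154 m³/s.
Q_A = 12.78 m³/s vs Q_B = 5.154 m³/s, so channel A carries more.

channel A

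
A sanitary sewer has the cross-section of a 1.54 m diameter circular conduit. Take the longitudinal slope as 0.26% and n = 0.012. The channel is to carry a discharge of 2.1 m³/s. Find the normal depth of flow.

y_n = 0.771 m

Manning's equation rearranged: A R^(2/3) = nQ / (1·√S) = 0.012 × 2.1 / (√0.0026) = 0.4942.
Try y = 0.607 m: A R^(2/3) = 0.3233 — short.
Try y = 0.863 m: A R^(2/3) = 0.595 — over.
Try y = 0.771 m: A R^(2/3) = 0.494 — close enough.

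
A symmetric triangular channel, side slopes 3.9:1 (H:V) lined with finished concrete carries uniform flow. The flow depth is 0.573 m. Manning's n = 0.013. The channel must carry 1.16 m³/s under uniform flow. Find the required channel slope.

For a triangular section with side slope z = 3.9: A = zy² = 3.9×0.573² = 1.28 m²; P = 2y√(1+z²) = 2×0.573×4.026 = 4.614 m.
Hydraulic radius R = A/P = 1.28/4.614 = 0.2775 m.
From Manning's equation, S = [nQ / (1 A R^(2/3))]² = [0.013 × 1.16 / (1 × 1.28 × 0.2775^(2/3))]² = 0.000766.

S = 0.000766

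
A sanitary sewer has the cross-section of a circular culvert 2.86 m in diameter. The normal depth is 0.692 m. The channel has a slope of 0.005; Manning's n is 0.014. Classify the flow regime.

For a circular section of diameter D = 2.86 m at depth y = 0.692 m, the central angle is θ = 2 arccos(1 − 2y/D) = 2.057 rad. Then A = (D²/8)(θ − sin θ) = 1.199 m² and P = Dθ/2 = 2.942 m.
Hydraulic radius R = A/P = 1.199/2.942 = 0.4077 m.
V = (1/n) R^(2/3) √S = (1/0.014) × 0.4077^(2/3) × √0.005 = 2.777 m/s. Hydraulic depth D_h = A/T = 1.199/2.45 = 0.4896 m.
Froude number Fr = V/√(g·D_h) = 2.777/√(9.81×0.4896) = 1.27, which is greater than 1, so the flow is supercritical.

supercritical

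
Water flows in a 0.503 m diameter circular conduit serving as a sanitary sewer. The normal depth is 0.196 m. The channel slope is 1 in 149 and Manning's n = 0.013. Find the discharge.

For a circular section of diameter D = 0.503 m at depth y = 0.196 m, the central angle is θ = 2 arccos(1 − 2y/D) = 2.697 rad. Then A = (D²/8)(θ − sin θ) = 0.07167 m² and P = Dθ/2 = 0.6782 m.
Hydraulic radius R = A/P = 0.07167/0.6782 = 0.1057 m.
Manning's equation: Q = (1/n) A R^(2/3) S^(1/2) = (1/0.013) × 0.07167 × 0.1057^(2/3) × 0.006711^(1/2) = 0.101 m³/s.

Q = 0.101 m³/s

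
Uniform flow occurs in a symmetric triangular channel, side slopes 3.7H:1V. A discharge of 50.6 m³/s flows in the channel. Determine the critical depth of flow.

y_c = 2.07 m

At critical depth, Q² T / (g A³) = 1, i.e. A³/T = Q²/g = 50.6²/9.81 = 261.
Trying y = 2.28 m: A³/T = 421.7 — over.
Trying y = 2.07 m: A³/T = 260.2 — matches.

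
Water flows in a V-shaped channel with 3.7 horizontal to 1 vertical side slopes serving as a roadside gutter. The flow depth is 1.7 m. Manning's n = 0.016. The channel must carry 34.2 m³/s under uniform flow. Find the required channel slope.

For a triangular section with side slope z = 3.7: A = zy² = 3.7×1.7² = 10.69 m²; P = 2y√(1+z²) = 2×1.7×3.833 = 13.03 m.
Hydraulic radius R = A/P = 10.69/13.03 = 0.8206 m.
From Manning's equation, S = [nQ / (1 A R^(2/3))]² = [0.016 × 34.2 / (1 × 10.69 × 0.8206^(2/3))]² = 0.00341.

S = 0.00341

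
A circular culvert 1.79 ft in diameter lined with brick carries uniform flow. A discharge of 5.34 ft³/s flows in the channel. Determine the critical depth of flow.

y_c = 0.843 ft

At critical depth, Q² T / (g A³) = 1, i.e. A³/T = Q²/g = 5.34²/32.2 = 0.8856.
At y = 0.926 ft: A³/T = 1.267 — too large.
At y = 0.843 ft: A³/T = 0.8853 — matches.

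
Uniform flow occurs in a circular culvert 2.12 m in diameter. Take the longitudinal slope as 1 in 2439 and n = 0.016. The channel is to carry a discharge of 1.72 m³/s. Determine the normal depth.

y_n = 1.17 m

Manning's equation rearranged: A R^(2/3) = nQ / (1·√S) = 0.016 × 1.72 / (√0.00041) = 1.359.
Trying y = 0.934 m: A R^(2/3) = 0.9274 — low.
Trying y = 1.17 m: A R^(2/3) = 1.362 — matches.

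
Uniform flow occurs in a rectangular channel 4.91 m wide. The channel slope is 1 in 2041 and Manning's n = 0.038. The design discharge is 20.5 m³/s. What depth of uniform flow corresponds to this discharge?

Manning's equation rearranged: A R^(2/3) = nQ / (1·√S) = 0.038 × 20.5 / (√0.00049) = 35.19.
Try y = 6.18 m: A R^(2/3) = 44.18 — too large.
Try y = 3.92 m: A R^(2/3) = 25.33 — too small.
Try y = 5.11 m: A R^(2/3) = 35.15 — ≈ 35.19.

y_n = 5.11 m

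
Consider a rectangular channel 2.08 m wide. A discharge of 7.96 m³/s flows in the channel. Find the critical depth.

y_c = 1.14 m

For a rectangular channel, critical depth y_c = (q²/g)^(1/3) where q = Q/b = 7.96/2.08 = 3.827 m²/s.
So y_c = (3.827²/9.81)^(1/3) = 1.14 m.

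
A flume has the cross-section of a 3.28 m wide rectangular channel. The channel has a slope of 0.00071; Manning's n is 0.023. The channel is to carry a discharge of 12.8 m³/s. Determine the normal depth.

Manning's equation rearranged: A R^(2/3) = nQ / (1·√S) = 0.023 × 12.8 / (√0.00071) = 11.05.
At y = 3.45 m: A R^(2/3) = 12.14 — too large.
At y = 2.19 m: A R^(2/3) = 6.882 — too small.
At y = 3.19 m: A R^(2/3) = 11.04 — close enough.

y_n = 3.19 m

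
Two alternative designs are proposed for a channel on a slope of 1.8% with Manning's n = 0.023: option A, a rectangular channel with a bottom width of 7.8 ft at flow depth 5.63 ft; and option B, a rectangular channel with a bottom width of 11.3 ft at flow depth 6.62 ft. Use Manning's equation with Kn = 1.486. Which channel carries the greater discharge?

Channel A: Flow area A = b·y = 7.8 × 5.63 = 43.91 ft². Wetted perimeter P = b + 2y = 7.8 + 2×5.63 = 19.06 ft. Hydraulic radius R = A/P = 43.91/19.06 = 2.304 ft. Q_A = (1.486/0.023)·43.91·2.304^(2/3)·√0.018 = 664 ft³/s.
Channel B: Flow area A = b·y = 11.3 × 6.62 = 74.81 ft². Wetted perimeter P = b + 2y = 11.3 + 2×6.62 = 24.54 ft. Hydraulic radius R = A/P = 74.81/24.54 = 3.048 ft. Q_B = (1.486/0.023)·74.81·3.048^(2/3)·√0.018 = 1363 ft³/s.
Q_A = 664 ft³/s vs Q_B = 1363 ft³/s, so channel B carries more.

channel B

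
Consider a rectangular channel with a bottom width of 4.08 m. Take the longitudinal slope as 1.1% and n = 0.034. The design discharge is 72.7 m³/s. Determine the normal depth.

Manning's equation rearranged: A R^(2/3) = nQ / (1·√S) = 0.034 × 72.7 / (√0.011) = 23.57.
Try y = 5.13 m: A R^(2/3) = 26.93 — over.
Try y = 4.59 m: A R^(2/3) = 23.57 — close enough.

y_n = 4.59 m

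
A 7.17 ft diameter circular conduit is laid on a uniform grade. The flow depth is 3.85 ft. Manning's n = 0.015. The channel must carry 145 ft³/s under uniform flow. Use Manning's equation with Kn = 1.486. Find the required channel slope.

S = 0.0019

For a circular section of diameter D = 7.17 ft at depth y = 3.85 ft, the central angle is θ = 2 arccos(1 − 2y/D) = 3.29 rad. Then A = (D²/8)(θ − sin θ) = 22.09 ft² and P = Dθ/2 = 11.79 ft.
Hydraulic radius R = A/P = 22.09/11.79 = 1.873 ft.
From Manning's equation, S = [nQ / (1.486 A R^(2/3))]² = [0.015 × 145 / (1.486 × 22.09 × 1.873^(2/3))]² = 0.0019.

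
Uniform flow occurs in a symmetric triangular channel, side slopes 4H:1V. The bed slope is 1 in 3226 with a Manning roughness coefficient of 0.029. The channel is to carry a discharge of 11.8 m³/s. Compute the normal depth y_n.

y_n = 2.17 m

Manning's equation rearranged: A R^(2/3) = nQ / (1·√S) = 0.029 × 11.8 / (√0.00031) = 19.44.
Try y = 2.68 m: A R^(2/3) = 34.22 — too large.
Try y = 2.17 m: A R^(2/3) = 19.49 — ≈ 19.44.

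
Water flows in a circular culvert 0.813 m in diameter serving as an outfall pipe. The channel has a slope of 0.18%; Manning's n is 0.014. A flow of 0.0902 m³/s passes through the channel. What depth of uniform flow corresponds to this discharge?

y_n = 0.224 m

Manning's equation rearranged: A R^(2/3) = nQ / (1·√S) = 0.014 × 0.0902 / (√0.0018) = 0.02976.
At y = 0.279 m: A R^(2/3) = 0.04546 — high.
At y = 0.156 m: A R^(2/3) = 0.01445 — low.
At y = 0.224 m: A R^(2/3) = 0.02977 — matches.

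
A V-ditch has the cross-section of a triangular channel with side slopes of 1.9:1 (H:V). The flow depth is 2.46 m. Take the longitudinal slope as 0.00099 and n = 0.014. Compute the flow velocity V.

V = 2.38 m/s

For a triangular section with side slope z = 1.9: A = zy² = 1.9×2.46² = 11.5 m²; P = 2y√(1+z²) = 2×2.46×2.147 = 10.56 m.
Hydraulic radius R = A/P = 11.5/10.56 = 1.088 m.
From Manning's equation, V = (1/n) R^(2/3) S^(1/2) = (1/0.014) × 1.088^(2/3) × 0.00099^(1/2) = 2.38 m/s.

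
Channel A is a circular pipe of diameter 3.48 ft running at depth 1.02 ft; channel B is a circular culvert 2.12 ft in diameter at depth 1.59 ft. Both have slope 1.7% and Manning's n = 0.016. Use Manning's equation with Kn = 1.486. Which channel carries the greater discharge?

Channel A: For a circular section of diameter D = 3.48 ft at depth y = 1.02 ft, the central angle is θ = 2 arccos(1 − 2y/D) = 2.288 rad. Then A = (D²/8)(θ − sin θ) = 2.324 ft² and P = Dθ/2 = 3.982 ft. Hydraulic radius R = A/P = 2.324/3.982 = 0.5836 ft. Q_A = (1.486/0.016)·2.324·0.5836^(2/3)·√0.017 = 19.65 ft³/s.
Channel B: For a circular section of diameter D = 2.12 ft at depth y = 1.59 ft, the central angle is θ = 2 arccos(1 − 2y/D) = 4.189 rad. Then A = (D²/8)(θ − sin θ) = 2.84 ft² and P = Dθ/2 = 4.44 ft. Hydraulic radius R = A/P = 2.84/4.44 = 0.6396 ft. Q_B = (1.486/0.016)·2.84·0.6396^(2/3)·√0.017 = 25.53 ft³/s.
Q_A = 19.65 ft³/s vs Q_B = 25.53 ft³/s, so channel B carries more.

channel B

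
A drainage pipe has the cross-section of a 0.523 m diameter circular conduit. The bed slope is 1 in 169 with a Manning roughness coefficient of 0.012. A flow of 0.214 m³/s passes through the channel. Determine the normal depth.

Manning's equation rearranged: A R^(2/3) = nQ / (1·√S) = 0.012 × 0.214 / (√0.005917) = 0.03338.
Trying y = 0.251 m: A R^(2/3) = 0.0258 — short.
Trying y = 0.351 m: A R^(2/3) = 0.04378 — over.
Trying y = 0.293 m: A R^(2/3) = 0.03339 — matches.

y_n = 0.293 m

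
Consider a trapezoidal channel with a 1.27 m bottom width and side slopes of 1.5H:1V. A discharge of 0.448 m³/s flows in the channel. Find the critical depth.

At critical depth, Q² T / (g A³) = 1, i.e. A³/T = Q²/g = 0.448²/9.81 = 0.02046.
Trying y = 0.243 m: A³/T = 0.03134 — over.
Trying y = 0.157 m: A³/T = 0.007585 — short.
Trying y = 0.213 m: A³/T = 0.02033 — close enough.

y_c = 0.213 m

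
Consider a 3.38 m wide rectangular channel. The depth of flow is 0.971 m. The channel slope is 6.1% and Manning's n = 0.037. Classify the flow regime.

Flow area A = b·y = 3.38 × 0.971 = 3.282 m². Wetted perimeter P = b + 2y = 3.38 + 2×0.971 = 5.322 m.
Hydraulic radius R = A/P = 3.282/5.322 = 0.6167 m.
V = (1/n) R^(2/3) √S = (1/0.037) × 0.6167^(2/3) × √0.061 = 4.836 m/s. Hydraulic depth D_h = A/T = 3.282/3.38 = 0.971 m.
Froude number Fr = V/√(g·D_h) = 4.836/√(9.81×0.971) = 1.57, which is greater than 1, so the flow is supercritical.

supercritical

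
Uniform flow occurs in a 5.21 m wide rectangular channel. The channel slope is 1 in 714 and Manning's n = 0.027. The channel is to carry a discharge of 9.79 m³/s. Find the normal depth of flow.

y_n = 1.43 m

Manning's equation rearranged: A R^(2/3) = nQ / (1·√S) = 0.027 × 9.79 / (√0.001401) = 7.063.
At y = 1.77 m: A R^(2/3) = 9.55 — high.
At y = 1.43 m: A R^(2/3) = 7.064 — matches.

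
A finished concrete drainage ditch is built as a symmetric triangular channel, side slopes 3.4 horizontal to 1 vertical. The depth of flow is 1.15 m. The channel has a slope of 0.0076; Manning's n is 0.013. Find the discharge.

Q = 20.3 m³/s

For a triangular section with side slope z = 3.4: A = zy² = 3.4×1.15² = 4.496 m²; P = 2y√(1+z²) = 2×1.15×3.544 = 8.151 m.
Hydraulic radius R = A/P = 4.496/8.151 = 0.5516 m.
Manning's equation: Q = (1/n) A R^(2/3) S^(1/2) = (1/0.013) × 4.496 × 0.5516^(2/3) × 0.0076^(1/2) = 20.3 m³/s.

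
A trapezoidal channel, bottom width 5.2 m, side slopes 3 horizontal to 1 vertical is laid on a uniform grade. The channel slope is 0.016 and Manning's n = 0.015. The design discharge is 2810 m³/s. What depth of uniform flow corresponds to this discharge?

y_n = 6.24 m

Manning's equation rearranged: A R^(2/3) = nQ / (1·√S) = 0.015 × 2810 / (√0.016) = 333.2.
Try y = 7.32 m: A R^(2/3) = 489.3 — high.
Try y = 5.52 m: A R^(2/3) = 249.5 — low.
Try y = 6.24 m: A R^(2/3) = 333.6 — ≈ 333.2.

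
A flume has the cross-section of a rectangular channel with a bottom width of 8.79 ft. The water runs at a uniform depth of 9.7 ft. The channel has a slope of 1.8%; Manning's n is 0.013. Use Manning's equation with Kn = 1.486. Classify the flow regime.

supercritical

Flow area A = b·y = 8.79 × 9.7 = 85.26 ft². Wetted perimeter P = b + 2y = 8.79 + 2×9.7 = 28.19 ft.
Hydraulic radius R = A/P = 85.26/28.19 = 3.025 ft.
V = (1.486/n) R^(2/3) √S = (1.486/0.013) × 3.025^(2/3) × √0.018 = 32.07 ft/s. Hydraulic depth D_h = A/T = 85.26/8.79 = 9.7 ft.
Froude number Fr = V/√(g·D_h) = 32.07/√(32.2×9.7) = 1.81, which is greater than 1, so the flow is supercritical.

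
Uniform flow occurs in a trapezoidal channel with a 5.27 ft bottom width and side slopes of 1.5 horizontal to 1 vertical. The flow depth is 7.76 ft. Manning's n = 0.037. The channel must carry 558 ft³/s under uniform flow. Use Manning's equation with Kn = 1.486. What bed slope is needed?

With bottom width b = 5.27 ft and side slope z = 1.5: A = (b + zy)y = (5.27 + 1.5×7.76)×7.76 = 131.2 ft²; P = b + 2y√(1+z²) = 5.27 + 2×7.76×1.803 = 33.25 ft.
Hydraulic radius R = A/P = 131.2/33.25 = 3.947 ft.
From Manning's equation, S = [nQ / (1.486 A R^(2/3))]² = [0.037 × 558 / (1.486 × 131.2 × 3.947^(2/3))]² = 0.0018.

S = 0.0018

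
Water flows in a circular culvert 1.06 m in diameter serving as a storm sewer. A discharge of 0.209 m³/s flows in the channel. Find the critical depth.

At critical depth, Q² T / (g A³) = 1, i.e. A³/T = Q²/g = 0.209²/9.81 = 0.004453.
At y = 0.304 m: A³/T = 0.009542 — high.
At y = 0.191 m: A³/T = 0.001554 — low.
At y = 0.25 m: A³/T = 0.004457 — ≈ 0.004453.

y_c = 0.25 m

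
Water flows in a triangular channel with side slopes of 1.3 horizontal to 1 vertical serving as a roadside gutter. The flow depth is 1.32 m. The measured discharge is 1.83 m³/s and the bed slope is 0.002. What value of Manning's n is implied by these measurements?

For a triangular section with side slope z = 1.3: A = zy² = 1.3×1.32² = 2.265 m²; P = 2y√(1+z²) = 2×1.32×1.64 = 4.33 m.
Hydraulic radius R = A/P = 2.265/4.33 = 0.5231 m.
Rearranging Manning's equation: n = (1/Q) A R^(2/3) S^(1/2) = (1/1.83) × 2.265 × 0.5231^(2/3) × √0.002 = 0.0359.

n = 0.0359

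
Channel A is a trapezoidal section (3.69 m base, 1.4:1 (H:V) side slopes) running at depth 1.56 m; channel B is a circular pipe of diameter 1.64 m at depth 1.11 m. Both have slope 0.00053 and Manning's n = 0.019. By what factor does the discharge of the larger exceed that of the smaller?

Channel A: With bottom width b = 3.69 m and side slope z = 1.4: A = (b + zy)y = (3.69 + 1.4×1.56)×1.56 = 9.163 m²; P = b + 2y√(1+z²) = 3.69 + 2×1.56×1.72 = 9.058 m. Hydraulic radius R = A/P = 9.163/9.058 = 1.012 m. Q_A = (1/0.019)·9.163·1.012^(2/3)·√0.00053 = 11.19 m³/s.
Channel B: For a circular section of diameter D = 1.64 m at depth y = 1.11 m, the central angle is θ = 2 arccos(1 − 2y/D) = 3.865 rad. Then A = (D²/8)(θ − sin θ) = 1.522 m² and P = Dθ/2 = 3.169 m. Hydraulic radius R = A/P = 1.522/3.169 = 0.4802 m. Q_B = (1/0.019)·1.522·0.4802^(2/3)·√0.00053 = 1.131 m³/s.
The larger discharge is 11.19 m³/s and the smaller is 1.131 m³/s; the ratio is 9.9.

9.9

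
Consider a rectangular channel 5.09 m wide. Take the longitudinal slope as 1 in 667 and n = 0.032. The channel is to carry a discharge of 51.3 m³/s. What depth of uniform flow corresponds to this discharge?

y_n = 5.71 m

Manning's equation rearranged: A R^(2/3) = nQ / (1·√S) = 0.032 × 51.3 / (√0.001499) = 42.4.
Trying y = 4.01 m: A R^(2/3) = 27.42 — short.
Trying y = 5.71 m: A R^(2/3) = 42.37 — close enough.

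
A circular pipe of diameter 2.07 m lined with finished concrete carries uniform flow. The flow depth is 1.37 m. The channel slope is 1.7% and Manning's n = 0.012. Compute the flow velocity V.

For a circular section of diameter D = 2.07 m at depth y = 1.37 m, the central angle is θ = 2 arccos(1 − 2y/D) = 3.801 rad. Then A = (D²/8)(θ − sin θ) = 2.364 m² and P = Dθ/2 = 3.934 m.
Hydraulic radius R = A/P = 2.364/3.934 = 0.6009 m.
From Manning's equation, V = (1/n) R^(2/3) S^(1/2) = (1/0.012) × 0.6009^(2/3) × 0.017^(1/2) = 7.74 m/s.

V = 7.74 m/s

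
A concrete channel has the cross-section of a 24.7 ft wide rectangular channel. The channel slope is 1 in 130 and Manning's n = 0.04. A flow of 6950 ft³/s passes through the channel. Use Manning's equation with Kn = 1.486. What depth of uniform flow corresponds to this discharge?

y_n = 21.8 ft

Manning's equation rearranged: A R^(2/3) = nQ / (1.486·√S) = 0.04 × 6950 / (1.486 × √0.007692) = 2133.
At y = 24.2 ft: A R^(2/3) = 2426 — high.
At y = 15.7 ft: A R^(2/3) = 1407 — low.
At y = 21.8 ft: A R^(2/3) = 2133 — matches.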